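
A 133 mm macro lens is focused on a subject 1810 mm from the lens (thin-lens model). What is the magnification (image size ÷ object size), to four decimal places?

Thin lens: 1/f = 1/dₒ + 1/dᵢ → 1/dᵢ = 1/133 − 1/1810 = 0.0069663 mm⁻¹, so dᵢ ≈ 143.5480 mm.
Magnification m = dᵢ/dₒ = 143.5480/1810 ≈ 0.07931.

0.0793×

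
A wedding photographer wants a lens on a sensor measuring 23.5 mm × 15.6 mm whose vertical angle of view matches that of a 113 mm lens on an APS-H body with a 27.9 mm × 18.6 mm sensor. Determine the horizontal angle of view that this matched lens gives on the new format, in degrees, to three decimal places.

Equal vertical AOV ⇒ f₂ = f₁ · 15.6/18.6 = 113 × 0.83871 ≈ 94.7742 mm.
Horizontal AOV on the new format = 2·arctan(23.5 / (2 × 94.7742)) = 2·arctan(0.12398) ≈ 14.1348°.

14.135°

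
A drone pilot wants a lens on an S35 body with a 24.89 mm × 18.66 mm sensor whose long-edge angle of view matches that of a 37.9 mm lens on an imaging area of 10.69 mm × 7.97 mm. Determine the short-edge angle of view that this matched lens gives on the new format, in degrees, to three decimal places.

12.071°

Equal long-edge AOV ⇒ f₂ = f₁ · 24.89/10.69 = 37.9 × 2.32834 ≈ 88.2442 mm.
Short-edge AOV on the new format = 2·arctan(18.66 / (2 × 88.2442)) = 2·arctan(0.10573) ≈ 12.0708°.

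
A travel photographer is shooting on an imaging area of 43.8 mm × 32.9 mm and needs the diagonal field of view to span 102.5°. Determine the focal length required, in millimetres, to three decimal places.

Sensor diagonal = √(43.8² + 32.9²) = √3000.8500 ≈ 54.7800 mm.
From α = 2·arctan(d/2f) we get f = d / (2·tan(α/2)).
With d = 54.7800 mm and α/2 = 51.25°, tan(α/2) ≈ 1.24597, so f ≈ 54.7800 / 2.49195 ≈ 21.9828 mm.

21.983 mm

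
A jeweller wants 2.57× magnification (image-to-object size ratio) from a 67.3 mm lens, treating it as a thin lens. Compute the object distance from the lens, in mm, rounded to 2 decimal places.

93.49 mm

With m = dᵢ/dₒ and 1/f = 1/dₒ + 1/dᵢ, substituting dᵢ = m·dₒ gives 1/f = (1 + 1/m)/dₒ, hence dₒ = f·(1 + 1/m).
dₒ = 67.3 × (1 + 1/2.57) = 67.3 × 1.38911 ≈ 93.487 mm.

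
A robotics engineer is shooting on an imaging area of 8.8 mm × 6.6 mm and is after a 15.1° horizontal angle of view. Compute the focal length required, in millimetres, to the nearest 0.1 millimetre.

33.2 mm

From α = 2·arctan(w/2f) we get f = w / (2·tan(α/2)).
With w = 8.8 mm and α/2 = 7.55°, tan(α/2) ≈ 0.13254, so f ≈ 8.8 / 0.26508 ≈ 33.1974 mm.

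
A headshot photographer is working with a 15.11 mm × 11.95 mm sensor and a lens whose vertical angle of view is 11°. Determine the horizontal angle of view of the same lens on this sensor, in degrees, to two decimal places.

From the vertical AOV: f = 11.95 / (2·tan(5.5°)) = 11.95 / 0.19258 ≈ 62.0527 mm.
Horizontal AOV = 2·arctan(15.11 / (2 × 62.0527)) = 2·arctan(0.12175) ≈ 13.8833°.

13.88°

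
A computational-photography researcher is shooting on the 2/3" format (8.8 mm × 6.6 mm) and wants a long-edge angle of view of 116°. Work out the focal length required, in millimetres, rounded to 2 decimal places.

From α = 2·arctan(w/2f) we get f = w / (2·tan(α/2)).
With w = 8.8 mm and α/2 = 58°, tan(α/2) ≈ 1.60033, so f ≈ 8.8 / 3.20067 ≈ 2.7494 mm.

2.75 mm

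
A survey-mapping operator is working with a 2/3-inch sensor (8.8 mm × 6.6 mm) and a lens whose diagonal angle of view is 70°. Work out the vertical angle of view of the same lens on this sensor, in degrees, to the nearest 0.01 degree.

Sensor diagonal = √(8.8² + 6.6²) = √121.0000 ≈ 11.0000 mm.
From the diagonal AOV: f = 11.0000 / (2·tan(35°)) = 11.0000 / 1.40042 ≈ 7.8548 mm.
Vertical AOV = 2·arctan(6.6 / (2 × 7.8548)) = 2·arctan(0.42012) ≈ 45.5769°.

45.58°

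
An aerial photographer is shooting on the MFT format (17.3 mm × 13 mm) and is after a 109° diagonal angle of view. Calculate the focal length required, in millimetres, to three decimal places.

Sensor diagonal = √(17.3² + 13²) = √468.2900 ≈ 21.6400 mm.
From α = 2·arctan(d/2f) we get f = d / (2·tan(α/2)).
With d = 21.6400 mm and α/2 = 54.5°, tan(α/2) ≈ 1.40195, so f ≈ 21.6400 / 2.80390 ≈ 7.7178 mm.

7.718 mm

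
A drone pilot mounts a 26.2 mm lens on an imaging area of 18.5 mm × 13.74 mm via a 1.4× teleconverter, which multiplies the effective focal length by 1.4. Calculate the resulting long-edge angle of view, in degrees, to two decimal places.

28.31°

Effective focal length f = 26.2 × 1.4 = 36.68 mm.
α = 2·arctan(18.5 / (2 × 36.68)) = 2·arctan(0.25218) ≈ 28.3076°.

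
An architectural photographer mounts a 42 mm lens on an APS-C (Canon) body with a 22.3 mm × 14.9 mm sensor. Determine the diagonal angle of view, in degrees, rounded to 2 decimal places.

Sensor diagonal = √(22.3² + 14.9²) = √719.3000 ≈ 26.8198 mm.
Angle of view α = 2·arctan(d/2f) with d = 26.8198 mm and f = 42 mm.
d/2f = 0.31928; arctan(0.31928) ≈ 17.7074°, so α ≈ 35.4148°.

35.41°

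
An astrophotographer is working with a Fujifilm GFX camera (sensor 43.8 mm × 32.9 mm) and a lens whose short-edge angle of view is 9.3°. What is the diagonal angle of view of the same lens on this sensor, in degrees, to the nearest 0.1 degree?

From the short-edge AOV: f = 32.9 / (2·tan(4.65°)) = 32.9 / 0.16267 ≈ 202.2463 mm.
Sensor diagonal = √(43.8² + 32.9²) = √3000.8500 ≈ 54.7800 mm.
Diagonal AOV = 2·arctan(54.7800 / (2 × 202.2463)) = 2·arctan(0.13543) ≈ 15.4252°.

15.4°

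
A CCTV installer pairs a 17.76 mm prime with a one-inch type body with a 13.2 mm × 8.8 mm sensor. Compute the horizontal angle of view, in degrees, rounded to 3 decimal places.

Angle of view α = 2·arctan(w/2f) with w = 13.2 mm and f = 17.76 mm.
w/2f = 0.37162; arctan(0.37162) ≈ 20.3862°, so α ≈ 40.7723°.

40.772°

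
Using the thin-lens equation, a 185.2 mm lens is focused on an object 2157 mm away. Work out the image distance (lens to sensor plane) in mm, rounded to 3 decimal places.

202.595 mm

1/dᵢ = 1/f − 1/dₒ = 1/185.2 − 1/2157 = 0.0049360 mm⁻¹.
dᵢ = 1/0.0049360 ≈ 202.5948 mm.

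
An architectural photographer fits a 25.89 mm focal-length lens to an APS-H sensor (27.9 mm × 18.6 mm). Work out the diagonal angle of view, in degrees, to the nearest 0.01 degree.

65.85°

Sensor diagonal = √(27.9² + 18.6²) = √1124.3700 ≈ 33.5316 mm.
Angle of view α = 2·arctan(d/2f) with d = 33.5316 mm and f = 25.89 mm.
d/2f = 0.64758; arctan(0.64758) ≈ 32.9262°, so α ≈ 65.8525°.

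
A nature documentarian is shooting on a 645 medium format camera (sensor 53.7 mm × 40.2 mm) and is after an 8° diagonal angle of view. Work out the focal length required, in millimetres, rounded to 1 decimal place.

Sensor diagonal = √(53.7² + 40.2²) = √4499.7300 ≈ 67.0800 mm.
From α = 2·arctan(d/2f) we get f = d / (2·tan(α/2)).
With d = 67.0800 mm and α/2 = 4°, tan(α/2) ≈ 0.06993, so f ≈ 67.0800 / 0.13985 ≈ 479.6445 mm.

479.6 mm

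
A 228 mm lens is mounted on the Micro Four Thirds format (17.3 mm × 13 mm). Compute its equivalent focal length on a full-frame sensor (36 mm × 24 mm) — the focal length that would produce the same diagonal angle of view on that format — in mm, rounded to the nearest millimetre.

Sensor diagonal = √(17.3² + 13²) = √468.2900 ≈ 21.6400 mm.
Sensor diagonal = √(36² + 24²) = √1872.0000 ≈ 43.2666 mm.
Equal angle of view means equal diagonal/f ratio, so f₂ = f₁ · (diagonal₂/diagonal₁) = 228 × 43.2666/21.6400.
f₂ = 228 × 1.99938 ≈ 455.859 mm.

456 mm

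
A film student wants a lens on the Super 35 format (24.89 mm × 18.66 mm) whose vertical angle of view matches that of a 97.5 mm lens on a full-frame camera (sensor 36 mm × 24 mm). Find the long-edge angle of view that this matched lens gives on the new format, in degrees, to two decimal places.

Equal vertical AOV ⇒ f₂ = f₁ · 18.66/24 = 97.5 × 0.77750 ≈ 75.8062 mm.
Long-edge AOV on the new format = 2·arctan(24.89 / (2 × 75.8062)) = 2·arctan(0.16417) ≈ 18.6460°.

18.65°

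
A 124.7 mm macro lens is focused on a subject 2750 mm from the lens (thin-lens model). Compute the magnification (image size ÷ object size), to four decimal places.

Thin lens: 1/f = 1/dₒ + 1/dᵢ → 1/dᵢ = 1/124.7 − 1/2750 = 0.0076556 mm⁻¹, so dᵢ ≈ 130.6232 mm.
Magnification m = dᵢ/dₒ = 130.6232/2750 ≈ 0.04750.

0.0475×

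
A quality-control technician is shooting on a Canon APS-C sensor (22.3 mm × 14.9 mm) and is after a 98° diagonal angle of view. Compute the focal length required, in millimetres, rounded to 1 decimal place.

Sensor diagonal = √(22.3² + 14.9²) = √719.3000 ≈ 26.8198 mm.
From α = 2·arctan(d/2f) we get f = d / (2·tan(α/2)).
With d = 26.8198 mm and α/2 = 49°, tan(α/2) ≈ 1.15037, so f ≈ 26.8198 / 2.30074 ≈ 11.6570 mm.

11.7 mm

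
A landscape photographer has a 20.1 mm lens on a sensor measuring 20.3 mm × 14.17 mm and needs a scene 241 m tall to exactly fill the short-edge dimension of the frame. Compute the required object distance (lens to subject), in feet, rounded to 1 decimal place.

1121.6 ft

W: 241 m = 241000 mm.
Magnification m = h/W = dᵢ/dₒ; combined with 1/f = 1/dₒ + 1/dᵢ this gives dₒ = f·(1 + W/h).
dₒ = 20.1 mm × (1 + 241000/14.17) = 20.1 × 17008.7629 ≈ 341876.134 mm = 341876.134/304.8 ft = 1121.64 ft.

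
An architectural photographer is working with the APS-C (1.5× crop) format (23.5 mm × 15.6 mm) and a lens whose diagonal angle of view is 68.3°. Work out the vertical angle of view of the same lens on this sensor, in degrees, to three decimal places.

Sensor diagonal = √(23.5² + 15.6²) = √795.6100 ≈ 28.2066 mm.
From the diagonal AOV: f = 28.2066 / (2·tan(34.15°)) = 28.2066 / 1.35665 ≈ 20.7914 mm.
Vertical AOV = 2·arctan(15.6 / (2 × 20.7914)) = 2·arctan(0.37516) ≈ 41.1278°.

41.128°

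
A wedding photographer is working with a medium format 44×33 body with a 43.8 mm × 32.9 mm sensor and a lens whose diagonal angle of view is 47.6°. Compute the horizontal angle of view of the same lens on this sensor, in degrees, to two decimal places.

38.85°

Sensor diagonal = √(43.8² + 32.9²) = √3000.8500 ≈ 54.7800 mm.
From the diagonal AOV: f = 54.7800 / (2·tan(23.8°)) = 54.7800 / 0.88211 ≈ 62.1015 mm.
Horizontal AOV = 2·arctan(43.8 / (2 × 62.1015)) = 2·arctan(0.35265) ≈ 38.8503°.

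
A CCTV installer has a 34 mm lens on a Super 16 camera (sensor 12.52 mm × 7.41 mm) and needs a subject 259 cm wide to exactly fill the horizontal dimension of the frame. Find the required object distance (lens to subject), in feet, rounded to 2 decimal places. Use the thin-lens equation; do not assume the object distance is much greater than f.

W: 259 cm = 2590 mm.
Magnification m = w/W = dᵢ/dₒ; combined with 1/f = 1/dₒ + 1/dᵢ this gives dₒ = f·(1 + W/w).
dₒ = 34 mm × (1 + 2590/12.52) = 34 × 207.8690 ≈ 7067.546 mm = 7067.546/304.8 ft = 23.1875 ft.

23.19 ft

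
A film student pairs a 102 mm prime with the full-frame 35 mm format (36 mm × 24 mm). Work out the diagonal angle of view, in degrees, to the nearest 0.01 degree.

Sensor diagonal = √(36² + 24²) = √1872.0000 ≈ 43.2666 mm.
Angle of view α = 2·arctan(d/2f) with d = 43.2666 mm and f = 102 mm.
d/2f = 0.21209; arctan(0.21209) ≈ 11.9745°, so α ≈ 23.9490°.

23.95°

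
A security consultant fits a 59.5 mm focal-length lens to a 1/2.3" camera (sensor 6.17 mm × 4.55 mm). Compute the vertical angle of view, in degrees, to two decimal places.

Angle of view α = 2·arctan(h/2f) with h = 4.55 mm and f = 59.5 mm.
h/2f = 0.03824; arctan(0.03824) ≈ 2.1897°, so α ≈ 4.3793°.

4.38°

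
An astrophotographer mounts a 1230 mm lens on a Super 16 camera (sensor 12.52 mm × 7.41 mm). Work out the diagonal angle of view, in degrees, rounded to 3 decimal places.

0.678°

Sensor diagonal = √(12.52² + 7.41²) = √211.6585 ≈ 14.5485 mm.
Angle of view α = 2·arctan(d/2f) with d = 14.5485 mm and f = 1230 mm.
d/2f = 0.00591; arctan(0.00591) ≈ 0.3388°, so α ≈ 0.6777°.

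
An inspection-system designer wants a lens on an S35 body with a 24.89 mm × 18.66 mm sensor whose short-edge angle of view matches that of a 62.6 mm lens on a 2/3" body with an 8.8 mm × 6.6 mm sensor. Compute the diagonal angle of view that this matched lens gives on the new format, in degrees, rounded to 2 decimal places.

Equal short-edge AOV ⇒ f₂ = f₁ · 18.66/6.6 = 62.6 × 2.82727 ≈ 176.9873 mm.
Sensor diagonal = √(24.89² + 18.66²) = √967.7077 ≈ 31.1080 mm.
Diagonal AOV on the new format = 2·arctan(31.1080 / (2 × 176.9873)) = 2·arctan(0.08788) ≈ 10.0447°.

10.04°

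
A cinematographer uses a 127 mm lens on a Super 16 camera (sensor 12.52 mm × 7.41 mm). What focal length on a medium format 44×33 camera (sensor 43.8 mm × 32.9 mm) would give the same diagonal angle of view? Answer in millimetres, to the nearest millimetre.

478 mm

Sensor diagonal = √(12.52² + 7.41²) = √211.6585 ≈ 14.5485 mm.
Sensor diagonal = √(43.8² + 32.9²) = √3000.8500 ≈ 54.7800 mm.
Equal angle of view means equal diagonal/f ratio, so f₂ = f₁ · (diagonal₂/diagonal₁) = 127 × 54.7800/14.5485.
f₂ = 127 × 3.76534 ≈ 478.198 mm.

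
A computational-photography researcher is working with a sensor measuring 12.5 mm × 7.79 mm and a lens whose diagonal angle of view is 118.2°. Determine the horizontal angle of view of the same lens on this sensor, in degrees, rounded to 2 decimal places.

109.62°

Sensor diagonal = √(12.5² + 7.79²) = √216.9341 ≈ 14.7287 mm.
From the diagonal AOV: f = 14.7287 / (2·tan(59.1°)) = 14.7287 / 3.34176 ≈ 4.4075 mm.
Horizontal AOV = 2·arctan(12.5 / (2 × 4.4075)) = 2·arctan(1.41805) ≈ 109.6174°.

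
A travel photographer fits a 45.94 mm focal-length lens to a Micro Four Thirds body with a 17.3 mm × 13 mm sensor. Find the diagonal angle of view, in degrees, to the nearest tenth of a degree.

26.5°

Sensor diagonal = √(17.3² + 13²) = √468.2900 ≈ 21.6400 mm.
Angle of view α = 2·arctan(d/2f) with d = 21.6400 mm and f = 45.94 mm.
d/2f = 0.23552; arctan(0.23552) ≈ 13.2530°, so α ≈ 26.5061°.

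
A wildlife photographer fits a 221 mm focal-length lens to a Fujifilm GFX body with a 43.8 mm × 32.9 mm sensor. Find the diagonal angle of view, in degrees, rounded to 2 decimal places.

Sensor diagonal = √(43.8² + 32.9²) = √3000.8500 ≈ 54.7800 mm.
Angle of view α = 2·arctan(d/2f) with d = 54.7800 mm and f = 221 mm.
d/2f = 0.12394; arctan(0.12394) ≈ 7.0650°, so α ≈ 14.1300°.

14.13°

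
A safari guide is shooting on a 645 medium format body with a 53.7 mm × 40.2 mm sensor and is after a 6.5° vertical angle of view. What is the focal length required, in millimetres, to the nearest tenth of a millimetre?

From α = 2·arctan(h/2f) we get f = h / (2·tan(α/2)).
With h = 40.2 mm and α/2 = 3.25°, tan(α/2) ≈ 0.05678, so f ≈ 40.2 / 0.11357 ≈ 353.9722 mm.

354.0 mm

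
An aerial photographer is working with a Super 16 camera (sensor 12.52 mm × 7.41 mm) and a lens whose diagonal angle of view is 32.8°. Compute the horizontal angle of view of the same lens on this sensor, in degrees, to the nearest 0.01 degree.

28.43°

Sensor diagonal = √(12.52² + 7.41²) = √211.6585 ≈ 14.5485 mm.
From the diagonal AOV: f = 14.5485 / (2·tan(16.4°)) = 14.5485 / 0.58863 ≈ 24.7158 mm.
Horizontal AOV = 2·arctan(12.52 / (2 × 24.7158)) = 2·arctan(0.25328) ≈ 28.4259°.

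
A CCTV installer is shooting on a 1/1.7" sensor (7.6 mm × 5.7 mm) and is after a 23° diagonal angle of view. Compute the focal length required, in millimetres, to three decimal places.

Sensor diagonal = √(7.6² + 5.7²) = √90.2500 ≈ 9.5000 mm.
From α = 2·arctan(d/2f) we get f = d / (2·tan(α/2)).
With d = 9.5000 mm and α/2 = 11.5°, tan(α/2) ≈ 0.20345, so f ≈ 9.5000 / 0.40690 ≈ 23.3470 mm.

23.347 mm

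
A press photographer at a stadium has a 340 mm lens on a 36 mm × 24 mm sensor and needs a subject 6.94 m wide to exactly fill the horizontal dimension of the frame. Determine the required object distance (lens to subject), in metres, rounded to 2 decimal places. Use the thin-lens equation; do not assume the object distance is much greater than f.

W: 6.94 m = 6940 mm.
Magnification m = w/W = dᵢ/dₒ; combined with 1/f = 1/dₒ + 1/dᵢ this gives dₒ = f·(1 + W/w).
dₒ = 340 mm × (1 + 6940/36) = 340 × 193.7778 ≈ 65884.444 mm = 65.8844 m.

65.88 m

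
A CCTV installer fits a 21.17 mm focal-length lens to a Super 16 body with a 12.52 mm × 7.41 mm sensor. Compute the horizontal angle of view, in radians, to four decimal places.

0.5750 rad

Angle of view α = 2·arctan(w/2f) with w = 12.52 mm and f = 21.17 mm.
w/2f = 0.29570; arctan(0.29570) ≈ 0.2875 rad, so α ≈ 0.5750 rad.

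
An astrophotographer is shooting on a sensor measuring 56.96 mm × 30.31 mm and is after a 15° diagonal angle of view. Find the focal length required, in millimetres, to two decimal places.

Sensor diagonal = √(56.96² + 30.31²) = √4163.1377 ≈ 64.5224 mm.
From α = 2·arctan(d/2f) we get f = d / (2·tan(α/2)).
With d = 64.5224 mm and α/2 = 7.5°, tan(α/2) ≈ 0.13165, so f ≈ 64.5224 / 0.26330 ≈ 245.0481 mm.

245.05 mm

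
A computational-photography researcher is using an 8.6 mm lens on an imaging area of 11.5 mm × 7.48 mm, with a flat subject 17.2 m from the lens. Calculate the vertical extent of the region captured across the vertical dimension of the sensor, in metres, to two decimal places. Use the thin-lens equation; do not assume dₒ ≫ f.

dₒ: 17.2 m = 17200 mm.
Similar triangles through the lens centre give W/dₒ = h/dᵢ; with 1/f = 1/dₒ + 1/dᵢ this gives W = h·(dₒ − f)/f.
W = 7.48 mm × (17200 − 8.6) / 8.6 = 7.48 × 1999.0000 ≈ 14952.520 mm = 14.9525 m.

14.95 m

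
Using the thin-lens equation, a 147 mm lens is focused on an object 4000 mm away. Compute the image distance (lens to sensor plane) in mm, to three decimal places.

152.608 mm

1/dᵢ = 1/f − 1/dₒ = 1/147 − 1/4000 = 0.0065527 mm⁻¹.
dᵢ = 1/0.0065527 ≈ 152.6084 mm.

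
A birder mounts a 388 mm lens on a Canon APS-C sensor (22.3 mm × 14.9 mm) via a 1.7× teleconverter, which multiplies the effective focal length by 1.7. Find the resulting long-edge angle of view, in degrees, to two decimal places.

1.94°

Effective focal length f = 388 × 1.7 = 659.6 mm.
α = 2·arctan(22.3 / (2 × 659.6)) = 2·arctan(0.01690) ≈ 1.9369°.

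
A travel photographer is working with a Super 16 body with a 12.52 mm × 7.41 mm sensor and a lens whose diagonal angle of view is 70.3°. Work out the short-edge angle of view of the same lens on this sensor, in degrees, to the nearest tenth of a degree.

Sensor diagonal = √(12.52² + 7.41²) = √211.6585 ≈ 14.5485 mm.
From the diagonal AOV: f = 14.5485 / (2·tan(35.15°)) = 14.5485 / 1.40823 ≈ 10.3310 mm.
Short-edge AOV = 2·arctan(7.41 / (2 × 10.3310)) = 2·arctan(0.35863) ≈ 39.4586°.

39.5°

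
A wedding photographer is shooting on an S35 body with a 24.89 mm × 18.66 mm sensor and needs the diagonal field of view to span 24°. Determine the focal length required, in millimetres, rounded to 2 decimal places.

73.18 mm

Sensor diagonal = √(24.89² + 18.66²) = √967.7077 ≈ 31.1080 mm.
From α = 2·arctan(d/2f) we get f = d / (2·tan(α/2)).
With d = 31.1080 mm and α/2 = 12°, tan(α/2) ≈ 0.21256, so f ≈ 31.1080 / 0.42511 ≈ 73.1758 mm.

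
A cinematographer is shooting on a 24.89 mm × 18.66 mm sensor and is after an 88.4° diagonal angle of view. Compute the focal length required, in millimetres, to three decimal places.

Sensor diagonal = √(24.89² + 18.66²) = √967.7077 ≈ 31.1080 mm.
From α = 2·arctan(d/2f) we get f = d / (2·tan(α/2)).
With d = 31.1080 mm and α/2 = 44.2°, tan(α/2) ≈ 0.97246, so f ≈ 31.1080 / 1.94492 ≈ 15.9945 mm.

15.995 mm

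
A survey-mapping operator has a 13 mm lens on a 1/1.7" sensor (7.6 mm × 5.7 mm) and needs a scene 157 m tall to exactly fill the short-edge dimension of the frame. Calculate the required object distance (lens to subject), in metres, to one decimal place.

W: 157 m = 157000 mm.
Magnification m = h/W = dᵢ/dₒ; combined with 1/f = 1/dₒ + 1/dᵢ this gives dₒ = f·(1 + W/h).
dₒ = 13 mm × (1 + 157000/5.7) = 13 × 27544.8596 ≈ 358083.175 mm = 358.083 m.

358.1 m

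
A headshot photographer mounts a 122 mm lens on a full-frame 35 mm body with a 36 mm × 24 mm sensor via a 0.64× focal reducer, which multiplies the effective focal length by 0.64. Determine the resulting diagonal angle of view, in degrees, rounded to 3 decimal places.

30.972°

Effective focal length f = 122 × 0.64 = 78.08 mm.
Sensor diagonal = √(36² + 24²) = √1872.0000 ≈ 43.2666 mm.
α = 2·arctan(43.267 / (2 × 78.08)) = 2·arctan(0.27707) ≈ 30.9725°.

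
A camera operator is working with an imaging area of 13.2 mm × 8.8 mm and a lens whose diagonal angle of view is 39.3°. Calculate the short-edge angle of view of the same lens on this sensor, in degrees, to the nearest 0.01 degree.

22.41°

Sensor diagonal = √(13.2² + 8.8²) = √251.6800 ≈ 15.8644 mm.
From the diagonal AOV: f = 15.8644 / (2·tan(19.65°)) = 15.8644 / 0.71414 ≈ 22.2149 mm.
Short-edge AOV = 2·arctan(8.8 / (2 × 22.2149)) = 2·arctan(0.19807) ≈ 22.4066°.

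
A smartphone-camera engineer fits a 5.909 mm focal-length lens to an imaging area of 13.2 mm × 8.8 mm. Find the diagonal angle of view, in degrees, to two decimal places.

106.63°

Sensor diagonal = √(13.2² + 8.8²) = √251.6800 ≈ 15.8644 mm.
Angle of view α = 2·arctan(d/2f) with d = 15.8644 mm and f = 5.909 mm.
d/2f = 1.34240; arctan(1.34240) ≈ 53.3162°, so α ≈ 106.6324°.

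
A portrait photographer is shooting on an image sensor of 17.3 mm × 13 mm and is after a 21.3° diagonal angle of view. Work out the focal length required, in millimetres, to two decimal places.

57.54 mm

Sensor diagonal = √(17.3² + 13²) = √468.2900 ≈ 21.6400 mm.
From α = 2·arctan(d/2f) we get f = d / (2·tan(α/2)).
With d = 21.6400 mm and α/2 = 10.65°, tan(α/2) ≈ 0.18805, so f ≈ 21.6400 / 0.37610 ≈ 57.5384 mm.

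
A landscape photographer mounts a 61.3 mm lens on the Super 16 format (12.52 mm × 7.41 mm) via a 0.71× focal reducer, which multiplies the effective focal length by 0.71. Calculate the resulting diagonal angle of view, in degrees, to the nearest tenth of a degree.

19.0°

Effective focal length f = 61.3 × 0.71 = 43.523 mm.
Sensor diagonal = √(12.52² + 7.41²) = √211.6585 ≈ 14.5485 mm.
α = 2·arctan(14.548 / (2 × 43.523)) = 2·arctan(0.16714) ≈ 18.9769°.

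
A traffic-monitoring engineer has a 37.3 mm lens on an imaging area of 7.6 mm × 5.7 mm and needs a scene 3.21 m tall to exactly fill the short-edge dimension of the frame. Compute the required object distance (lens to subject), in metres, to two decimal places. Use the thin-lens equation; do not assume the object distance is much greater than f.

W: 3.21 m = 3210 mm.
Magnification m = h/W = dᵢ/dₒ; combined with 1/f = 1/dₒ + 1/dᵢ this gives dₒ = f·(1 + W/h).
dₒ = 37.3 mm × (1 + 3210/5.7) = 37.3 × 564.1579 ≈ 21043.089 mm = 21.0431 m.

21.04 m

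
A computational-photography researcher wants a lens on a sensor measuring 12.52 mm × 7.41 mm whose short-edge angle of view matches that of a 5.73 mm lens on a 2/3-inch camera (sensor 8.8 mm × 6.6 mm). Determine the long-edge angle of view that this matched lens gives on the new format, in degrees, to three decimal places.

88.436°

Equal short-edge AOV ⇒ f₂ = f₁ · 7.41/6.6 = 5.73 × 1.12273 ≈ 6.4332 mm.
Long-edge AOV on the new format = 2·arctan(12.52 / (2 × 6.4332)) = 2·arctan(0.97307) ≈ 88.4362°.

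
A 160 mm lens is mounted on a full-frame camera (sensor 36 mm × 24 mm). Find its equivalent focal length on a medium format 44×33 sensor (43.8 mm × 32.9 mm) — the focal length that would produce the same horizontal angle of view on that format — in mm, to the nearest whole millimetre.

195 mm

Equal angle of view means equal width/f ratio, so f₂ = f₁ · (width₂/width₁) = 160 × 43.8/36.
f₂ = 160 × 1.21667 ≈ 194.667 mm.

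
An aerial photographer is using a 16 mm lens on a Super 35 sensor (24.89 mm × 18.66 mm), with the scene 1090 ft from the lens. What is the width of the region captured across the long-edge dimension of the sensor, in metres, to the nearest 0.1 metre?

516.8 m

dₒ: 1090 ft × 304.8 mm/ft = 332231.99 mm.
Similar triangles through the lens centre give W/dₒ = w/dᵢ; with 1/f = 1/dₒ + 1/dᵢ this gives W = w·(dₒ − f)/f.
W = 24.89 mm × (332232 − 16) / 16 = 24.89 × 20763.4993 ≈ 516803.498 mm = 516.803 m.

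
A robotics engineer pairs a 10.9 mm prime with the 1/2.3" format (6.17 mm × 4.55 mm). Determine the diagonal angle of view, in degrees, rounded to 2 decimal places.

38.75°

Sensor diagonal = √(6.17² + 4.55²) = √58.7714 ≈ 7.6663 mm.
Angle of view α = 2·arctan(d/2f) with d = 7.6663 mm and f = 10.9 mm.
d/2f = 0.35166; arctan(0.35166) ≈ 19.3749°, so α ≈ 38.7498°.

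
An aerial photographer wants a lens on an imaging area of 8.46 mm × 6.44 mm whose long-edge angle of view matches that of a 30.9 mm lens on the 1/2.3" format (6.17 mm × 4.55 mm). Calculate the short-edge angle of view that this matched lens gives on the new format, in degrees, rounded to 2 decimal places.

Equal long-edge AOV ⇒ f₂ = f₁ · 8.46/6.17 = 30.9 × 1.37115 ≈ 42.3686 mm.
Short-edge AOV on the new format = 2·arctan(6.44 / (2 × 42.3686)) = 2·arctan(0.07600) ≈ 8.6922°.

8.69°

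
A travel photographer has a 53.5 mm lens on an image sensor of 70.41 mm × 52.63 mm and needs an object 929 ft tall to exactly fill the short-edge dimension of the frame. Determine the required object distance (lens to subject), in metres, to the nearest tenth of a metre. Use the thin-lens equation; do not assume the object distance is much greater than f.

287.9 m

W: 929 ft × 304.8 mm/ft = 283159.19 mm.
Magnification m = h/W = dᵢ/dₒ; combined with 1/f = 1/dₒ + 1/dᵢ this gives dₒ = f·(1 + W/h).
dₒ = 53.5 mm × (1 + 283159/52.63) = 53.5 × 5381.1860 ≈ 287893.453 mm = 287.893 m.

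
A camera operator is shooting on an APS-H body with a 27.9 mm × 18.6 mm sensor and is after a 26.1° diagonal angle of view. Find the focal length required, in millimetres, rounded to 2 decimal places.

Sensor diagonal = √(27.9² + 18.6²) = √1124.3700 ≈ 33.5316 mm.
From α = 2·arctan(d/2f) we get f = d / (2·tan(α/2)).
With d = 33.5316 mm and α/2 = 13.05°, tan(α/2) ≈ 0.23179, so f ≈ 33.5316 / 0.46358 ≈ 72.3327 mm.

72.33 mm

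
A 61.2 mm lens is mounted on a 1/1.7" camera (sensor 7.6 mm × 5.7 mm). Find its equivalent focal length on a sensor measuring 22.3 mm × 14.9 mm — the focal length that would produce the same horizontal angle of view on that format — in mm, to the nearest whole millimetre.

Equal angle of view means equal width/f ratio, so f₂ = f₁ · (width₂/width₁) = 61.2 × 22.3/7.6.
f₂ = 61.2 × 2.93421 ≈ 179.574 mm.

180 mm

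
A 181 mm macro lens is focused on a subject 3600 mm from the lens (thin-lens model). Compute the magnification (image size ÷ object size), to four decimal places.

0.0529×

Thin lens: 1/f = 1/dₒ + 1/dᵢ → 1/dᵢ = 1/181 − 1/3600 = 0.0052471 mm⁻¹, so dᵢ ≈ 190.5820 mm.
Magnification m = dᵢ/dₒ = 190.5820/3600 ≈ 0.05294.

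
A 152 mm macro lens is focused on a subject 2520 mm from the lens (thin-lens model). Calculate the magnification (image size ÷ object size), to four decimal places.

Thin lens: 1/f = 1/dₒ + 1/dᵢ → 1/dᵢ = 1/152 − 1/2520 = 0.0061821 mm⁻¹, so dᵢ ≈ 161.7568 mm.
Magnification m = dᵢ/dₒ = 161.7568/2520 ≈ 0.06419.

0.0642×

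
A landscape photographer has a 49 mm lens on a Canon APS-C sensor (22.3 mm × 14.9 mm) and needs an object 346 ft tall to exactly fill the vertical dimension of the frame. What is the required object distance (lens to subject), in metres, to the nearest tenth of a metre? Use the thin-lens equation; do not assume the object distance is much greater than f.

346.9 m

W: 346 ft × 304.8 mm/ft = 105460.80 mm.
Magnification m = h/W = dᵢ/dₒ; combined with 1/f = 1/dₒ + 1/dᵢ this gives dₒ = f·(1 + W/h).
dₒ = 49 mm × (1 + 105461/14.9) = 49 × 7078.9058 ≈ 346866.385 mm = 346.866 m.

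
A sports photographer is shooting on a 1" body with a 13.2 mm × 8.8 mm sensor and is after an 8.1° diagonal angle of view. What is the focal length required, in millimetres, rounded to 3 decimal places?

Sensor diagonal = √(13.2² + 8.8²) = √251.6800 ≈ 15.8644 mm.
From α = 2·arctan(d/2f) we get f = d / (2·tan(α/2)).
With d = 15.8644 mm and α/2 = 4.05°, tan(α/2) ≈ 0.07080, so f ≈ 15.8644 / 0.14161 ≈ 112.0309 mm.

112.031 mm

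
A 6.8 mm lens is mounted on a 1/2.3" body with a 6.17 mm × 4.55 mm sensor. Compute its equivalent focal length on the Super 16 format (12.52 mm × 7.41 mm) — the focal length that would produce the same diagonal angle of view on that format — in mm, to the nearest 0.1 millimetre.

Sensor diagonal = √(6.17² + 4.55²) = √58.7714 ≈ 7.6663 mm.
Sensor diagonal = √(12.52² + 7.41²) = √211.6585 ≈ 14.5485 mm.
Equal angle of view means equal diagonal/f ratio, so f₂ = f₁ · (diagonal₂/diagonal₁) = 6.8 × 14.5485/7.6663.
f₂ = 6.8 × 1.89773 ≈ 12.905 mm.

12.9 mm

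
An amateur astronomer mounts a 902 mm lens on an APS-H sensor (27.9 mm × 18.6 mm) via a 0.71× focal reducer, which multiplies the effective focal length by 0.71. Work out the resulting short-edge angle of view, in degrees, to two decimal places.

Effective focal length f = 902 × 0.71 = 640.42 mm.
α = 2·arctan(18.6 / (2 × 640.42)) = 2·arctan(0.01452) ≈ 1.6639°.

1.66°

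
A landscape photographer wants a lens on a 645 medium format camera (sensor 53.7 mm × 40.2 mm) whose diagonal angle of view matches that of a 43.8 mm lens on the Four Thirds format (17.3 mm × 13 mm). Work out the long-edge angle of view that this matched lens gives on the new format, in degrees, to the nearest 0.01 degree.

22.37°

Sensor diagonal = √(17.3² + 13²) = √468.2900 ≈ 21.6400 mm.
Sensor diagonal = √(53.7² + 40.2²) = √4499.7300 ≈ 67.0800 mm.
Equal diagonal AOV ⇒ f₂ = f₁ · 67.0800/21.6400 = 43.8 × 3.09982 ≈ 135.7719 mm.
Long-edge AOV on the new format = 2·arctan(53.7 / (2 × 135.7719)) = 2·arctan(0.19776) ≈ 22.3727°.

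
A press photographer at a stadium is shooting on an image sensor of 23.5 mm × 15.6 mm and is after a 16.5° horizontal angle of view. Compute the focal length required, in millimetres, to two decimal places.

From α = 2·arctan(w/2f) we get f = w / (2·tan(α/2)).
With w = 23.5 mm and α/2 = 8.25°, tan(α/2) ≈ 0.14499, so f ≈ 23.5 / 0.28999 ≈ 81.0383 mm.

81.04 mm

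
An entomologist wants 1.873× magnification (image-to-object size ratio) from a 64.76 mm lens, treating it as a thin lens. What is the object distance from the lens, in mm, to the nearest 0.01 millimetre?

With m = dᵢ/dₒ and 1/f = 1/dₒ + 1/dᵢ, substituting dᵢ = m·dₒ gives 1/f = (1 + 1/m)/dₒ, hence dₒ = f·(1 + 1/m).
dₒ = 64.76 × (1 + 1/1.873) = 64.76 × 1.53390 ≈ 99.336 mm.

99.34 mm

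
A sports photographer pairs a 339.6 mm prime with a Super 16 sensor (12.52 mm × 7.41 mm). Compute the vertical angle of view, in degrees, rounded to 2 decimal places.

Angle of view α = 2·arctan(h/2f) with h = 7.41 mm and f = 339.6 mm.
h/2f = 0.01091; arctan(0.01091) ≈ 0.6251°, so α ≈ 1.2501°.

1.25°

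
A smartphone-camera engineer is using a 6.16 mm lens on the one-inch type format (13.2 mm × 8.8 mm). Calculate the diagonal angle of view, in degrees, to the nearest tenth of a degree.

Sensor diagonal = √(13.2² + 8.8²) = √251.6800 ≈ 15.8644 mm.
Angle of view α = 2·arctan(d/2f) with d = 15.8644 mm and f = 6.16 mm.
d/2f = 1.28770; arctan(1.28770) ≈ 52.1678°, so α ≈ 104.3356°.

104.3°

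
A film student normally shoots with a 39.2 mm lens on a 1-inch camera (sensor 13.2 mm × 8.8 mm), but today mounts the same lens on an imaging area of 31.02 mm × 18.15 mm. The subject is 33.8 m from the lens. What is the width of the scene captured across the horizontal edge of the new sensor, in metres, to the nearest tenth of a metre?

The focal length stays 39.2 mm; the relevant sensor dimension is now w = 31.02 mm. Object distance dₒ = 33.8 m = 33800 mm.
Thin-lens field width W = w·(dₒ − f)/f = 31.02 × (33800 − 39.2)/39.2 ≈ 26715.817 mm = 26.7158 m.

26.7 m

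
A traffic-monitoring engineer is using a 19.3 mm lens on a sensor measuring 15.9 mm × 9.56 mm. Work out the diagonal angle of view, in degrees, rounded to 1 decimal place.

51.3°

Sensor diagonal = √(15.9² + 9.56²) = √344.2036 ≈ 18.5527 mm.
Angle of view α = 2·arctan(d/2f) with d = 18.5527 mm and f = 19.3 mm.
d/2f = 0.48064; arctan(0.48064) ≈ 25.6708°, so α ≈ 51.3417°.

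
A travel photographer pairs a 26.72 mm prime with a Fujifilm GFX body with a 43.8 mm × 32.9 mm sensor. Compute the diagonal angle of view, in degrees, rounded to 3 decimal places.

91.419°

Sensor diagonal = √(43.8² + 32.9²) = √3000.8500 ≈ 54.7800 mm.
Angle of view α = 2·arctan(d/2f) with d = 54.7800 mm and f = 26.72 mm.
d/2f = 1.02508; arctan(1.02508) ≈ 45.7094°, so α ≈ 91.4188°.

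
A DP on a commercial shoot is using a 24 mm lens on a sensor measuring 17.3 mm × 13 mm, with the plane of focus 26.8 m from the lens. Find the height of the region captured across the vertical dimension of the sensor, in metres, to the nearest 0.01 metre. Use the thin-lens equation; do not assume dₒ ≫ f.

14.50 m

dₒ: 26.8 m = 26800 mm.
Similar triangles through the lens centre give W/dₒ = h/dᵢ; with 1/f = 1/dₒ + 1/dᵢ this gives W = h·(dₒ − f)/f.
W = 13 mm × (26800 − 24) / 24 = 13 × 1115.6667 ≈ 14503.667 mm = 14.5037 m.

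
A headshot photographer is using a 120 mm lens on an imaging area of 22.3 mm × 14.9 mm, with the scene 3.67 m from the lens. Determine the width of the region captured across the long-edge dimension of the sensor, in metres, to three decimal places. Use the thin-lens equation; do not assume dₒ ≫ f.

0.660 m

dₒ: 3.67 m = 3670 mm.
Similar triangles through the lens centre give W/dₒ = w/dᵢ; with 1/f = 1/dₒ + 1/dᵢ this gives W = w·(dₒ − f)/f.
W = 22.3 mm × (3670 − 120) / 120 = 22.3 × 29.5833 ≈ 659.708 mm = 0.659708 m.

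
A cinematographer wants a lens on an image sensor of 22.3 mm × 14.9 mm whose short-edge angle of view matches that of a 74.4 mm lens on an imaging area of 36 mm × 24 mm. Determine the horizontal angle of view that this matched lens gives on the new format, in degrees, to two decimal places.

Equal short-edge AOV ⇒ f₂ = f₁ · 14.9/24 = 74.4 × 0.62083 ≈ 46.1900 mm.
Horizontal AOV on the new format = 2·arctan(22.3 / (2 × 46.1900)) = 2·arctan(0.24139) ≈ 27.1425°.

27.14°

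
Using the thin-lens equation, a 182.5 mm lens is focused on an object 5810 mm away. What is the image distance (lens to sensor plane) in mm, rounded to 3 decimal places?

1/dᵢ = 1/f − 1/dₒ = 1/182.5 − 1/5810 = 0.0053073 mm⁻¹.
dᵢ = 1/0.0053073 ≈ 188.4185 mm.

188.418 mm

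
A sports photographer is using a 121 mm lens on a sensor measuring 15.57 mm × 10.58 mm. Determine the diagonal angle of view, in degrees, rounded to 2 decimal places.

8.90°

Sensor diagonal = √(15.57² + 10.58²) = √354.3613 ≈ 18.8245 mm.
Angle of view α = 2·arctan(d/2f) with d = 18.8245 mm and f = 121 mm.
d/2f = 0.07779; arctan(0.07779) ≈ 4.4479°, so α ≈ 8.8958°.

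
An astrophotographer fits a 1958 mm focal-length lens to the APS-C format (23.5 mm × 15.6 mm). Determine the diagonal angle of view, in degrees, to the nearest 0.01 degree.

0.83°

Sensor diagonal = √(23.5² + 15.6²) = √795.6100 ≈ 28.2066 mm.
Angle of view α = 2·arctan(d/2f) with d = 28.2066 mm and f = 1958 mm.
d/2f = 0.00720; arctan(0.00720) ≈ 0.4127°, so α ≈ 0.8254°.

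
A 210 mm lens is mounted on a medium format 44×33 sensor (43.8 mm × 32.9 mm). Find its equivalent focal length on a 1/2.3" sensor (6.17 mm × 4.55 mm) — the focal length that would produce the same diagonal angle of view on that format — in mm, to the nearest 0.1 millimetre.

Sensor diagonal = √(43.8² + 32.9²) = √3000.8500 ≈ 54.7800 mm.
Sensor diagonal = √(6.17² + 4.55²) = √58.7714 ≈ 7.6663 mm.
Equal angle of view means equal diagonal/f ratio, so f₂ = f₁ · (diagonal₂/diagonal₁) = 210 × 7.6663/54.7800.
f₂ = 210 × 0.13995 ≈ 29.389 mm.

29.4 mm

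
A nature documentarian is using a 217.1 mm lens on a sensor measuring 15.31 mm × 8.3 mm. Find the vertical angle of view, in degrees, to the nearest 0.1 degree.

2.2°

Angle of view α = 2·arctan(h/2f) with h = 8.3 mm and f = 217.1 mm.
h/2f = 0.01912; arctan(0.01912) ≈ 1.0951°, so α ≈ 2.1902°.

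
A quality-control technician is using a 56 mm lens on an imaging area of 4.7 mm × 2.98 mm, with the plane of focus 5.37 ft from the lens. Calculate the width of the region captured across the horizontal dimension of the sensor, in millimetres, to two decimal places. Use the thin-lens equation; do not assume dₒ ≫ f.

dₒ: 5.37 ft × 304.8 mm/ft = 1636.78 mm.
Similar triangles through the lens centre give W/dₒ = w/dᵢ; with 1/f = 1/dₒ + 1/dᵢ this gives W = w·(dₒ − f)/f.
W = 4.7 mm × (1636.78 − 56) / 56 = 4.7 × 28.2281 ≈ 132.672 mm.

132.67 mm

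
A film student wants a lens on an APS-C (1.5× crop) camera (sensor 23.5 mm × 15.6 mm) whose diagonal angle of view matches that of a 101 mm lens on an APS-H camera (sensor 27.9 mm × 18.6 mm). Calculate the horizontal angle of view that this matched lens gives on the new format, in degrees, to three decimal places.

Sensor diagonal = √(27.9² + 18.6²) = √1124.3700 ≈ 33.5316 mm.
Sensor diagonal = √(23.5² + 15.6²) = √795.6100 ≈ 28.2066 mm.
Equal diagonal AOV ⇒ f₂ = f₁ · 28.2066/33.5316 = 101 × 0.84119 ≈ 84.9605 mm.
Horizontal AOV on the new format = 2·arctan(23.5 / (2 × 84.9605)) = 2·arctan(0.13830) ≈ 15.7481°.

15.748°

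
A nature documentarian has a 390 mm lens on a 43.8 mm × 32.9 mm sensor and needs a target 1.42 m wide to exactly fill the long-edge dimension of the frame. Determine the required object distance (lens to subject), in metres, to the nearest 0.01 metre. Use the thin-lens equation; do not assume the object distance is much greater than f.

W: 1.42 m = 1420 mm.
Magnification m = w/W = dᵢ/dₒ; combined with 1/f = 1/dₒ + 1/dᵢ this gives dₒ = f·(1 + W/w).
dₒ = 390 mm × (1 + 1420/43.8) = 390 × 33.4201 ≈ 13033.836 mm = 13.0338 m.

13.03 m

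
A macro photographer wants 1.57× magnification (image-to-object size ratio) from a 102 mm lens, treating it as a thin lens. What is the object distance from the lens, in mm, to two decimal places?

With m = dᵢ/dₒ and 1/f = 1/dₒ + 1/dᵢ, substituting dᵢ = m·dₒ gives 1/f = (1 + 1/m)/dₒ, hence dₒ = f·(1 + 1/m).
dₒ = 102 × (1 + 1/1.57) = 102 × 1.63694 ≈ 166.968 mm.

166.97 mm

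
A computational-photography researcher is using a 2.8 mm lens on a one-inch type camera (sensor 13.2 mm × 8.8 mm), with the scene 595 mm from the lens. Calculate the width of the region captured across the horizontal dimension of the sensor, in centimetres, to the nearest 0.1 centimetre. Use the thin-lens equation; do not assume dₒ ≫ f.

279.2 cm

Similar triangles through the lens centre give W/dₒ = w/dᵢ; with 1/f = 1/dₒ + 1/dᵢ this gives W = w·(dₒ − f)/f.
W = 13.2 mm × (595 − 2.8) / 2.8 = 13.2 × 211.5000 ≈ 2791.800 mm = 279.18 cm.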